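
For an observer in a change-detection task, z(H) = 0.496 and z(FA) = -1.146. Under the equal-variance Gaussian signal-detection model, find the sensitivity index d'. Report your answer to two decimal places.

d' = z(H) − z(FA) = 0.496 − (-1.146) = 1.642

d' = 1.64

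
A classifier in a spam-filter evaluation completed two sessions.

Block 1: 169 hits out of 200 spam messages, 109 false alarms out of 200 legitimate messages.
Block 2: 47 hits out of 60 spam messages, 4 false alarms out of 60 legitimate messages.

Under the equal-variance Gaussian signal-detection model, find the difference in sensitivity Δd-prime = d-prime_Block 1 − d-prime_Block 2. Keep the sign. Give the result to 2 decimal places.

Block 1: z(0.8450) = 1.015, z(0.5450) = 0.113, d' = 0.902
Block 2: z(0.7833) = 0.783, z(0.0667) = -1.501, d' = 2.284
Δd' = d'_Block 1 − d'_Block 2 = 0.902 − 2.284 = -1.382
Block 2 has the higher sensitivity.

Δd-prime = -1.38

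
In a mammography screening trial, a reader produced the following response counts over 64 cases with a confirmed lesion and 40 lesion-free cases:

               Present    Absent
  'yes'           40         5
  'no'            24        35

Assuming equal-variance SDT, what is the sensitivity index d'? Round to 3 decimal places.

H = 40/64 = 0.6250
FA = 5/40 = 0.1250
Φ⁻¹(0.6250) = 0.3186, Φ⁻¹(0.1250) = -1.1503
d' = z(H) − z(FA) = 0.3186 − (-1.1503) = 1.4689

d' = 1.469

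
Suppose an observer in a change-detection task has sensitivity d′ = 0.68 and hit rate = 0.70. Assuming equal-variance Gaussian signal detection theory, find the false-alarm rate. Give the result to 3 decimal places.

z(hit rate) = z(0.70) = 0.5244
z(FA) = z(H) − d' = 0.5244 − 0.68 = -0.1556
false-alarm rate = Φ(-0.1556) = 0.4382

false-alarm rate = 0.438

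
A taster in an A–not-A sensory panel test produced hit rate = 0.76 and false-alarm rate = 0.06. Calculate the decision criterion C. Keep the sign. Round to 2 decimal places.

z(0.76) = 0.706, z(0.06) = -1.555
c = −½·[z(H) + z(FA)] = −0.5 × (0.706 + (-1.555)) = 0.4245
c > 0: the taster has a conservative response bias.

C = 0.42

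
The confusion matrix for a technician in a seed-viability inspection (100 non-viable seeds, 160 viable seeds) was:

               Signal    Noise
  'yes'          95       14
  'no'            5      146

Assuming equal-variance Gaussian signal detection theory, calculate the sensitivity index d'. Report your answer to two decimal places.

d' = 3.00

H = 95/100 = 0.9500
FA = 14/160 = 0.0875
z(H) = z(0.9500) = 1.6449
z(FA) = z(0.0875) = -1.3563
d' = z(H) − z(FA) = 1.6449 − (-1.3563) = 3.0012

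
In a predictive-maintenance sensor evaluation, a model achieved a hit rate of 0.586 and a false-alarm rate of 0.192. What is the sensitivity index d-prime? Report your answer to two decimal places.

d-prime = 1.09

Φ⁻¹(H) = 0.217
Φ⁻¹(FA) = -0.871
d' = z(H) − z(FA) = 0.217 − (-0.871) = 1.088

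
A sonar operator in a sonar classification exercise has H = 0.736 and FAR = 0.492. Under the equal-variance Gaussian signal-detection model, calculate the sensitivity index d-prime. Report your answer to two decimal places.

d-prime = 0.65

Φ⁻¹(0.736) = 0.6311, Φ⁻¹(0.492) = -0.0201
d' = z(H) − z(FA) = 0.6311 − (-0.0201) = 0.6512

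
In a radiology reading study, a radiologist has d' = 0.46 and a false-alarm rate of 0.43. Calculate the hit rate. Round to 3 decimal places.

hit rate = 0.612

z(false-alarm rate) = z(0.43) = -0.1764
z(H) = z(FA) + d' = -0.1764 + 0.46 = 0.2836
hit rate = Φ(0.2836) = 0.6116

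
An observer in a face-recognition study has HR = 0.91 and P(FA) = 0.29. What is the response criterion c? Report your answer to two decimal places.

c = -0.39

Φ⁻¹(0.91) = 1.3408, Φ⁻¹(0.29) = -0.5534
c = −½·[z(H) + z(FA)] = −0.5 × (1.3408 + (-0.5534)) = -0.3937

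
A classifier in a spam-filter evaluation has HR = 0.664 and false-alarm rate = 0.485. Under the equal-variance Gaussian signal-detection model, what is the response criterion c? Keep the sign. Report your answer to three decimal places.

c = -0.193

z(0.664) = 0.4234, z(0.485) = -0.0376
c = −½·[z(H) + z(FA)] = −0.5 × (0.4234 + (-0.0376)) = -0.1929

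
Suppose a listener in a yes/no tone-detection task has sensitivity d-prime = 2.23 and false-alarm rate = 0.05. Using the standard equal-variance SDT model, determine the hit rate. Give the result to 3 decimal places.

hit rate = 0.721

z(false-alarm rate) = z(0.05) = -1.6449
z(H) = z(FA) + d' = -1.6449 + 2.23 = 0.5851
hit rate = Φ(0.5851) = 0.7208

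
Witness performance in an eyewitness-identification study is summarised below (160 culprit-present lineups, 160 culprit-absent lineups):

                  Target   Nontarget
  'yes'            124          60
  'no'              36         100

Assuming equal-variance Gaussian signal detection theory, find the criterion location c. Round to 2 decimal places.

H = 124/160 = 0.7750
FA = 60/160 = 0.3750
z(H) = z(0.7750) = 0.7554
z(FA) = z(0.3750) = -0.3186
c = −½·[z(H) + z(FA)] = −0.5 × (0.7554 + (-0.3186)) = -0.2184

c = -0.22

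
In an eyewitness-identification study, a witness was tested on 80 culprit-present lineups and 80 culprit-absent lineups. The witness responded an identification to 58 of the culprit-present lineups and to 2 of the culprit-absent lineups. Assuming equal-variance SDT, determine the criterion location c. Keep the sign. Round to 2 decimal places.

H = 58/80 = 0.7250
FA = 2/80 = 0.0250
z(H) = z(0.7250) = 0.598
z(FA) = z(0.0250) = -1.960
c = −½·[z(H) + z(FA)] = −0.5 × (0.598 + (-1.960)) = 0.681
c > 0: the witness has a conservative response bias.

c = 0.68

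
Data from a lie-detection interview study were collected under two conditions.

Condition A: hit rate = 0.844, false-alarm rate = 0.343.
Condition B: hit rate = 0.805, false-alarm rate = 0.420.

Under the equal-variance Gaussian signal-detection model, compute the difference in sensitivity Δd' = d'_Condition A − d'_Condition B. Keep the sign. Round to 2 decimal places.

Condition A: z(0.844) = 1.011, z(0.343) = -0.404, d' = 1.415
Condition B: z(0.805) = 0.860, z(0.420) = -0.202, d' = 1.062
Δd' = d'_Condition A − d'_Condition B = 1.415 − 1.062 = 0.353
Condition A has the higher sensitivity.

Δd' = 0.35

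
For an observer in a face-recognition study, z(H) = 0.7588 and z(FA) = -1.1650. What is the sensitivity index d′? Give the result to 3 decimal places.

d′ = 1.924

d' = z(H) − z(FA) = 0.7588 − (-1.1650) = 1.9238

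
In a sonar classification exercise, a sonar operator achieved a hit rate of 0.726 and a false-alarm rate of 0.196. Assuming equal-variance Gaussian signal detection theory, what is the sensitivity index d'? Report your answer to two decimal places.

d' = 1.46

Φ⁻¹(H) = Φ⁻¹(0.726) = 0.601
Φ⁻¹(FA) = Φ⁻¹(0.196) = -0.856
d' = z(H) − z(FA) = 0.601 − (-0.856) = 1.457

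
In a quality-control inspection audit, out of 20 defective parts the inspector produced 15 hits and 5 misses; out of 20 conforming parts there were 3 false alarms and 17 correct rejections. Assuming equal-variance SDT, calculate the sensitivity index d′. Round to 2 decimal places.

H = 15/20 = 0.7500
FA = 3/20 = 0.1500
z(H) = z(0.7500) = 0.6745
z(FA) = z(0.1500) = -1.0364
d' = z(H) − z(FA) = 0.6745 − (-1.0364) = 1.7109

d′ = 1.71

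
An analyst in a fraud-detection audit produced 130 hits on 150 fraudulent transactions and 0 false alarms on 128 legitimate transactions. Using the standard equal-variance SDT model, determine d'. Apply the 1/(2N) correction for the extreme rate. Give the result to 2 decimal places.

The false-alarm rate is 0/128 = 0, so apply the 1/(2N) correction: FA → 1/(2·128) = 0.00391.
z(H) = z(0.86667) = 1.111
z(FA) = z(0.00391) = -2.660
d' = 1.111 − (-2.660) = 3.771

d' = 3.77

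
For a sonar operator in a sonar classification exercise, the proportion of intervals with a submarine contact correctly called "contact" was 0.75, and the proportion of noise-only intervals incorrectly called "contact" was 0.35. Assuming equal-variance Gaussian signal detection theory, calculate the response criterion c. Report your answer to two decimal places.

Φ⁻¹(0.75) = 0.6745, Φ⁻¹(0.35) = -0.3853
c = −½·[z(H) + z(FA)] = −0.5 × (0.6745 + (-0.3853)) = -0.1446
c < 0: the sonar operator has a liberal response bias.

c = -0.14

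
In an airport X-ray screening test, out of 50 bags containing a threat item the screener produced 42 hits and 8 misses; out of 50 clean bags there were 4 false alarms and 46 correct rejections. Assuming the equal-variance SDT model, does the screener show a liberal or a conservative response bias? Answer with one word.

conservative

z(H) = 0.994, z(FA) = -1.405
c = −½·(z(H) + z(FA)) = 0.2055
c > 0 → conservative criterion (biased toward responding “no”).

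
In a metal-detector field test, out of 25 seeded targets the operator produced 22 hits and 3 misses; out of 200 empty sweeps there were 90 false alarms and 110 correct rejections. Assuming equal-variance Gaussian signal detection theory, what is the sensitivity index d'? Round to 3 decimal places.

d' = 1.301

H = 22/25 = 0.8800
FA = 90/200 = 0.4500
z(0.8800) = 1.1750, z(0.4500) = -0.1257
d' = z(H) − z(FA) = 1.1750 − (-0.1257) = 1.3007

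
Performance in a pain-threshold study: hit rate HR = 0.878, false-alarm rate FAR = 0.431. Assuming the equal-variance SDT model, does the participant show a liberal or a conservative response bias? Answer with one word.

z(H) = 1.165, z(FA) = -0.174
c = −½·(z(H) + z(FA)) = -0.4955
c < 0 → liberal criterion (biased toward responding “yes”).

liberal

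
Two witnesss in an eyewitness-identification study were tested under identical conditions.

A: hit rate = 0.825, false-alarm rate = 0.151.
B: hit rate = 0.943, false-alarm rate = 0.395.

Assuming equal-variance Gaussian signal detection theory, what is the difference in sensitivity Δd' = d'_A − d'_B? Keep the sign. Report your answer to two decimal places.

Δd' = 0.12

A: z(0.825) = 0.935, z(0.151) = -1.032, d' = 1.967
B: z(0.943) = 1.580, z(0.395) = -0.266, d' = 1.846
Δd' = d'_A − d'_B = 1.967 − 1.846 = 0.121
A has the higher sensitivity.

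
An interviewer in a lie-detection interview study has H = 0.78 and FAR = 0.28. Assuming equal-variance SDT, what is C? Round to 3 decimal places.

C = -0.095

z(H) = 0.7722
z(FA) = -0.5828
c = −½·[z(H) + z(FA)] = −0.5 × (0.7722 + (-0.5828)) = -0.0947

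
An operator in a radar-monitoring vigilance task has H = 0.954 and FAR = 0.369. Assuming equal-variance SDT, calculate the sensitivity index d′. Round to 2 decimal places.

d′ = 2.02

z(H) = z(0.954) = 1.6849
z(FA) = z(0.369) = -0.3345
d' = z(H) − z(FA) = 1.6849 − (-0.3345) = 2.0194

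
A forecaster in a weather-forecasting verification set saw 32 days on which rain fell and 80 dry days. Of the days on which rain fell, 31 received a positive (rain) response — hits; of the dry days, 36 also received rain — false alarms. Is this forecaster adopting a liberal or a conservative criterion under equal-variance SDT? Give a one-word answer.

liberal

z(H) = 1.863, z(FA) = -0.126
c = −½·(z(H) + z(FA)) = -0.8685
c < 0 → liberal criterion (biased toward responding “yes”).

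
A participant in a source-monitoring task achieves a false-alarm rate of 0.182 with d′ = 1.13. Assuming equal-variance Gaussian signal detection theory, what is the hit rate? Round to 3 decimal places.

z(false-alarm rate) = z(0.182) = -0.9078
z(H) = z(FA) + d' = -0.9078 + 1.13 = 0.2222
hit rate = Φ(0.2222) = 0.5879

hit rate = 0.588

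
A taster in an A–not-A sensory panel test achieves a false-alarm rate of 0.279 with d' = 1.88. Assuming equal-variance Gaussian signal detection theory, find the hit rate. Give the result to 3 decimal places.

hit rate = 0.902

z(false-alarm rate) = z(0.279) = -0.5858
z(H) = z(FA) + d' = -0.5858 + 1.88 = 1.2942
hit rate = Φ(1.2942) = 0.9022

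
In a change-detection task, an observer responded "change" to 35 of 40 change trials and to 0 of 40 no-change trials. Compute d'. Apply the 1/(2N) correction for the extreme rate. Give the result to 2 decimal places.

The false-alarm rate is 0/40 = 0, so apply the 1/(2N) correction: FA → 1/(2·40) = 0.01250.
z(H) = z(0.87500) = 1.150
z(FA) = z(0.01250) = -2.241
d' = 1.150 − (-2.241) = 3.391

d' = 3.39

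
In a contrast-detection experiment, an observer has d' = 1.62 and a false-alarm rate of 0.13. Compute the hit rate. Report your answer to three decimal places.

z(false-alarm rate) = z(0.13) = -1.1264
z(H) = z(FA) + d' = -1.1264 + 1.62 = 0.4936
hit rate = Φ(0.4936) = 0.6892

hit rate = 0.689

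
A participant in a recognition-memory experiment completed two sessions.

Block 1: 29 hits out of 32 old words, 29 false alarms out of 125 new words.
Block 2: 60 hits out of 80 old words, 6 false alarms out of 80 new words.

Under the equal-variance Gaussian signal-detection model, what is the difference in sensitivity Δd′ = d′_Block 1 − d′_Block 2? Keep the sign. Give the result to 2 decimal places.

Δd′ = -0.06

Block 1: z(0.9062) = 1.318, z(0.2320) = -0.732, d' = 2.050
Block 2: z(0.7500) = 0.674, z(0.0750) = -1.440, d' = 2.114
Δd' = d'_Block 1 − d'_Block 2 = 2.050 − 2.114 = -0.064
Block 2 has the higher sensitivity.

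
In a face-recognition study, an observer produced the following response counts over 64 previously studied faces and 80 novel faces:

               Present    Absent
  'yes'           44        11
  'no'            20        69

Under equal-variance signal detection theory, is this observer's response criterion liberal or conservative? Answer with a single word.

conservative

z(H) = 0.489, z(FA) = -1.092
c = −½·(z(H) + z(FA)) = 0.3015
c > 0 → conservative criterion (biased toward responding “no”).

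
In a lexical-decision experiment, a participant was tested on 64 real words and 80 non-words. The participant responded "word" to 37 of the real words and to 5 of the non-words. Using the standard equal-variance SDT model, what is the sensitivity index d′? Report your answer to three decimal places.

d′ = 1.731

H = 37/64 = 0.5781
FA = 5/80 = 0.0625
Φ⁻¹(H) = 0.1970
Φ⁻¹(FA) = -1.5341
d' = z(H) − z(FA) = 0.1970 − (-1.5341) = 1.7311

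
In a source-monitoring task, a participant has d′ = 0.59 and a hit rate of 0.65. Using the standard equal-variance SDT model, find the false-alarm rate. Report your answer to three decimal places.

false-alarm rate = 0.419

z(hit rate) = z(0.65) = 0.3853
z(FA) = z(H) − d' = 0.3853 − 0.59 = -0.2047
false-alarm rate = Φ(-0.2047) = 0.4189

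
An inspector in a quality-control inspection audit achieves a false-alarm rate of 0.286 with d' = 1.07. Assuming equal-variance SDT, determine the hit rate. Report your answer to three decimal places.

hit rate = 0.693

z(false-alarm rate) = z(0.286) = -0.5651
z(H) = z(FA) + d' = -0.5651 + 1.07 = 0.5049
hit rate = Φ(0.5049) = 0.6932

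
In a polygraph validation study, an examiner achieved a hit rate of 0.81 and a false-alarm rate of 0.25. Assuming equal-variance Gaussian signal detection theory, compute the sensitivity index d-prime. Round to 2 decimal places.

Φ⁻¹(H) = Φ⁻¹(0.81) = 0.878
Φ⁻¹(FA) = Φ⁻¹(0.25) = -0.674
d' = z(H) − z(FA) = 0.878 − (-0.674) = 1.552

d-prime = 1.55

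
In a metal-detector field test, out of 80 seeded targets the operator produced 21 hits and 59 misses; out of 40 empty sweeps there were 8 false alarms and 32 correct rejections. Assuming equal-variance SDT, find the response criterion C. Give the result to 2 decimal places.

H = 21/80 = 0.2625
FA = 8/40 = 0.2000
z(H) = -0.636
z(FA) = -0.842
c = −½·[z(H) + z(FA)] = −0.5 × (-0.636 + (-0.842)) = 0.739
c > 0: the operator has a conservative response bias.

C = 0.74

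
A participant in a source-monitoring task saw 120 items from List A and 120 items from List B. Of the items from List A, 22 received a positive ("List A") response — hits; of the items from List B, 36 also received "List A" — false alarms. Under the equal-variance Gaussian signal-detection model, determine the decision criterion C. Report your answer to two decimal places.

C = 0.71

H = 22/120 = 0.1833
FA = 36/120 = 0.3000
z(H) = z(0.1833) = -0.903
z(FA) = z(0.3000) = -0.524
c = −½·[z(H) + z(FA)] = −0.5 × (-0.903 + (-0.524)) = 0.7135
c > 0: the participant has a conservative response bias.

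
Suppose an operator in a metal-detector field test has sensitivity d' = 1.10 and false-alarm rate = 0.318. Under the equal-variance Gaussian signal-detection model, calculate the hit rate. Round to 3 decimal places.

hit rate = 0.735

z(false-alarm rate) = z(0.318) = -0.4733
z(H) = z(FA) + d' = -0.4733 + 1.10 = 0.6267
hit rate = Φ(0.6267) = 0.7346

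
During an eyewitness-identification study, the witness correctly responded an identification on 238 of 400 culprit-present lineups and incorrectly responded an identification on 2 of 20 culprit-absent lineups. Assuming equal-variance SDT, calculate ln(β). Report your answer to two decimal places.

ln β = 0.79

H = 238/400 = 0.5950
FA = 2/20 = 0.1000
z(H) = 0.240
z(FA) = -1.282
ln β = −½·[z(H)² − z(FA)²] = −0.5 × (0.058 − 1.644) = 0.793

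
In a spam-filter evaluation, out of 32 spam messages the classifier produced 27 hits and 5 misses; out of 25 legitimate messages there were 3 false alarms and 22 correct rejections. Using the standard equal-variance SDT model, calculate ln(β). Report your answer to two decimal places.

H = 27/32 = 0.8438
FA = 3/25 = 0.1200
z(H) = z(0.8438) = 1.010
z(FA) = z(0.1200) = -1.175
ln β = −½·[z(H)² − z(FA)²] = −0.5 × (1.020 − 1.381) = 0.1805

ln β = 0.18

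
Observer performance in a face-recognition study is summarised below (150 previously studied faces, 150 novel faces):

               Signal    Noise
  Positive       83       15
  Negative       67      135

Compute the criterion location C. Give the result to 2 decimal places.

C = 0.57

H = 83/150 = 0.5533
FA = 15/150 = 0.1000
z(0.5533) = 0.1340, z(0.1000) = -1.2816
c = −½·[z(H) + z(FA)] = −0.5 × (0.1340 + (-1.2816)) = 0.5738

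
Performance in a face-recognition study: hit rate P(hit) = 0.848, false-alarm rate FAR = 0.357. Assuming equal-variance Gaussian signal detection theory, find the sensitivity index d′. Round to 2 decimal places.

z(0.848) = 1.028, z(0.357) = -0.366
d' = z(H) − z(FA) = 1.028 − (-0.366) = 1.394

d′ = 1.39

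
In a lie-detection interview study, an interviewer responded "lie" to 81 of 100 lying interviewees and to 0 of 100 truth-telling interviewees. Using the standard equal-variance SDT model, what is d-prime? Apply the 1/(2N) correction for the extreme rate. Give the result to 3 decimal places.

The false-alarm rate is 0/100 = 0, so apply the 1/(2N) correction: FA → 1/(2·100) = 0.00500.
z(H) = z(0.81000) = 0.8779
z(FA) = z(0.00500) = -2.5758
d' = 0.8779 − (-2.5758) = 3.4537

d-prime = 3.454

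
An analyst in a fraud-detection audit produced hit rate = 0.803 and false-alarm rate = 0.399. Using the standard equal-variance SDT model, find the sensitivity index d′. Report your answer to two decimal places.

d′ = 1.11

z(H) = 0.852
z(FA) = -0.256
d' = z(H) − z(FA) = 0.852 − (-0.256) = 1.108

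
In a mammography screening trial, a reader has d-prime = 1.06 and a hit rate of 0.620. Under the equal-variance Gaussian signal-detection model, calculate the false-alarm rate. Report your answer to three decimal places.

z(hit rate) = z(0.620) = 0.3055
z(FA) = z(H) − d' = 0.3055 − 1.06 = -0.7545
false-alarm rate = Φ(-0.7545) = 0.2253

false-alarm rate = 0.225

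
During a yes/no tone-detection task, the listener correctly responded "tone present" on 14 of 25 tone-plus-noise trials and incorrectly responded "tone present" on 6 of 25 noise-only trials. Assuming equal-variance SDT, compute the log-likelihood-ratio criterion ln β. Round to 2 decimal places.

ln β = 0.24

H = 14/25 = 0.5600
FA = 6/25 = 0.2400
z(H) = z(0.5600) = 0.151
z(FA) = z(0.2400) = -0.706
ln β = −½·[z(H)² − z(FA)²] = −0.5 × (0.023 − 0.498) = 0.2375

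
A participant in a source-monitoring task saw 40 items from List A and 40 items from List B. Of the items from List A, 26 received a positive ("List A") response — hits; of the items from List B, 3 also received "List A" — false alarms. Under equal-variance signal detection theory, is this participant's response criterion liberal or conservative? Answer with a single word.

z(H) = 0.385, z(FA) = -1.440
c = −½·(z(H) + z(FA)) = 0.5275
c > 0 → conservative criterion (biased toward responding “no”).

conservative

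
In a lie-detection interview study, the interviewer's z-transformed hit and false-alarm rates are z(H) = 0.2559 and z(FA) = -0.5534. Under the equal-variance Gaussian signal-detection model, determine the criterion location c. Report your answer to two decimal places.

c = −½·[z(H) + z(FA)] = −½·(0.2559 + (-0.5534)) = 0.14875
c > 0: the interviewer has a conservative response bias.

c = 0.15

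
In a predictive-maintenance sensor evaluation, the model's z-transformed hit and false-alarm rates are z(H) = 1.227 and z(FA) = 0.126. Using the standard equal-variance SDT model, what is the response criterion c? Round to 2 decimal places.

c = -0.68

c = −½·[z(H) + z(FA)] = −½·(1.227 + 0.126) = -0.6765
c < 0: the model has a liberal response bias.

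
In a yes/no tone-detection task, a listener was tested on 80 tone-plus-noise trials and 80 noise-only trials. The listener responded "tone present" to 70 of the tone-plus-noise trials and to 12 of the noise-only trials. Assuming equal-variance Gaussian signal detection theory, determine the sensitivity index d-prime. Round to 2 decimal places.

H = 70/80 = 0.8750
FA = 12/80 = 0.1500
Φ⁻¹(H) = Φ⁻¹(0.8750) = 1.1503
Φ⁻¹(FA) = Φ⁻¹(0.1500) = -1.0364
d' = z(H) − z(FA) = 1.1503 − (-1.0364) = 2.1867

d-prime = 2.19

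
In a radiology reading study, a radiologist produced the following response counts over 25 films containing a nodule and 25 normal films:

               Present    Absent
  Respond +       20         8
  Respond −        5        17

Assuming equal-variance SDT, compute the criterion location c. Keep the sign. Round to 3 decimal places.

c = -0.187

H = 20/25 = 0.8000
FA = 8/25 = 0.3200
Φ⁻¹(0.8000) = 0.8416, Φ⁻¹(0.3200) = -0.4677
c = −½·[z(H) + z(FA)] = −0.5 × (0.8416 + (-0.4677)) = -0.18695
c < 0: the radiologist has a liberal response bias.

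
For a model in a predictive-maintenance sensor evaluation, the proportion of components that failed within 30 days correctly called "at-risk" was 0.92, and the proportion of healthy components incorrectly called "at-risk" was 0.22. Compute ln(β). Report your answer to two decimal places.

ln β = -0.69

z(H) = 1.405
z(FA) = -0.772
ln β = −½·[z(H)² − z(FA)²] = −0.5 × (1.974 − 0.596) = -0.689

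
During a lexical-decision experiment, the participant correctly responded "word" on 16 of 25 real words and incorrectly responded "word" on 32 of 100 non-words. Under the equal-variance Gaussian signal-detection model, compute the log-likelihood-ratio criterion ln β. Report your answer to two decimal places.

H = 16/25 = 0.6400
FA = 32/100 = 0.3200
z(H) = z(0.6400) = 0.358
z(FA) = z(0.3200) = -0.468
ln β = −½·[z(H)² − z(FA)²] = −0.5 × (0.128 − 0.219) = 0.0455

ln β = 0.05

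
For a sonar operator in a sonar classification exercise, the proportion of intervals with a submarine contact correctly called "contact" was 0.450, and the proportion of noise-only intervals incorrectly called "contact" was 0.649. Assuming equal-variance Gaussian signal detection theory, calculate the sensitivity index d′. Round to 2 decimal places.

z(0.450) = -0.126, z(0.649) = 0.383
d' = z(H) − z(FA) = -0.126 − 0.383 = -0.509

d′ = -0.51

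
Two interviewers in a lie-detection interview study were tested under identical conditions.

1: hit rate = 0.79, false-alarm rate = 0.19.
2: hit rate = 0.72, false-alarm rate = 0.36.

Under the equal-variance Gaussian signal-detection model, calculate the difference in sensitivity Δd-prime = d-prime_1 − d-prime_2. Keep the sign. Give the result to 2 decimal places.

1: z(0.79) = 0.806, z(0.19) = -0.878, d' = 1.684
2: z(0.72) = 0.583, z(0.36) = -0.358, d' = 0.941
Δd' = d'_1 − d'_2 = 1.684 − 0.941 = 0.743
1 has the higher sensitivity.

Δd-prime = 0.74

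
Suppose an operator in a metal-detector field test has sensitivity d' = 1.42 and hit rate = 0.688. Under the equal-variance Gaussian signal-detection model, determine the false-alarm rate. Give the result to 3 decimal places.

z(hit rate) = z(0.688) = 0.4902
z(FA) = z(H) − d' = 0.4902 − 1.42 = -0.9298
false-alarm rate = Φ(-0.9298) = 0.1762

false-alarm rate = 0.176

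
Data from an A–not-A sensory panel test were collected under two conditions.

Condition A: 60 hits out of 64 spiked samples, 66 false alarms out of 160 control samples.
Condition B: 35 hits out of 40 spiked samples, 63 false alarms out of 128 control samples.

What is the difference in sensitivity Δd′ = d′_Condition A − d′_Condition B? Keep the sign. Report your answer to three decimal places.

Condition A: z(0.9375) = 1.5341, z(0.4125) = -0.2211, d' = 1.7552
Condition B: z(0.8750) = 1.1503, z(0.4922) = -0.0196, d' = 1.1699
Δd' = d'_Condition A − d'_Condition B = 1.7552 − 1.1699 = 0.5853
Condition A has the higher sensitivity.

Δd′ = 0.585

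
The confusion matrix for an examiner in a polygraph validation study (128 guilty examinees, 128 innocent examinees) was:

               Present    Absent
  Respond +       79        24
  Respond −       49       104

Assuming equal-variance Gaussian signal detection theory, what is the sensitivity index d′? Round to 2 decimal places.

H = 79/128 = 0.6172
FA = 24/128 = 0.1875
z(H) = z(0.6172) = 0.298
z(FA) = z(0.1875) = -0.887
d' = z(H) − z(FA) = 0.298 − (-0.887) = 1.185

d′ = 1.19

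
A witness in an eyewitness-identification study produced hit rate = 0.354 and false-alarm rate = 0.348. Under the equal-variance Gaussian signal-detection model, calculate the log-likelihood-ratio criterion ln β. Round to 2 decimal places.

ln β = 0.01

z(H) = -0.375
z(FA) = -0.391
ln β = −½·[z(H)² − z(FA)²] = −0.5 × (0.141 − 0.153) = 0.006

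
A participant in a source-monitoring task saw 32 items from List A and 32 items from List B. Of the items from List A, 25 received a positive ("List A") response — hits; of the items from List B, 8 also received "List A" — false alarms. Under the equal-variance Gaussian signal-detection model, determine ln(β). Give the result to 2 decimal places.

ln β = -0.07

H = 25/32 = 0.7812
FA = 8/32 = 0.2500
z(0.7812) = 0.776, z(0.2500) = -0.674
ln β = −½·[z(H)² − z(FA)²] = −0.5 × (0.602 − 0.454) = -0.074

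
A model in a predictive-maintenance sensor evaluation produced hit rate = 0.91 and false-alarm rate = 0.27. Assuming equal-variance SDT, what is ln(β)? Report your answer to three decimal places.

Φ⁻¹(H) = Φ⁻¹(0.91) = 1.3408
Φ⁻¹(FA) = Φ⁻¹(0.27) = -0.6128
ln β = −½·[z(H)² − z(FA)²] = −0.5 × (1.7977 − 0.3755) = -0.7111

ln β = -0.711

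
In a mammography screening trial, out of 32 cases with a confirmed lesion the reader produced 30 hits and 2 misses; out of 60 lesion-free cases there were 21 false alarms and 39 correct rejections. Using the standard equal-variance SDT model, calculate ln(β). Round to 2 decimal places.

H = 30/32 = 0.9375
FA = 21/60 = 0.3500
z(0.9375) = 1.534, z(0.3500) = -0.385
ln β = −½·[z(H)² − z(FA)²] = −0.5 × (2.353 − 0.148) = -1.1025

ln β = -1.10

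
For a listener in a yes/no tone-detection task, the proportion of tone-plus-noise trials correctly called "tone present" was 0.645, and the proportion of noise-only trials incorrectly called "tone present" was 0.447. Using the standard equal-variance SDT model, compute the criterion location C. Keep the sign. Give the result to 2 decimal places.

z(H) = z(0.645) = 0.3719
z(FA) = z(0.447) = -0.1332
c = −½·[z(H) + z(FA)] = −0.5 × (0.3719 + (-0.1332)) = -0.11935
c < 0: the listener has a liberal response bias.

C = -0.12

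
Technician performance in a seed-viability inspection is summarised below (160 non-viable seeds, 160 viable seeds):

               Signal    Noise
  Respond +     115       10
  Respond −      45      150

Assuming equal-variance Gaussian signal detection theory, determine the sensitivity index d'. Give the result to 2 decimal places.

d' = 2.11

H = 115/160 = 0.7188
FA = 10/160 = 0.0625
z(H) = 0.5793
z(FA) = -1.5341
d' = z(H) − z(FA) = 0.5793 − (-1.5341) = 2.1134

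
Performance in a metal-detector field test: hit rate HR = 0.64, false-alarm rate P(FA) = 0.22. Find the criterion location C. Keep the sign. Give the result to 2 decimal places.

Φ⁻¹(H) = 0.358
Φ⁻¹(FA) = -0.772
c = −½·[z(H) + z(FA)] = −0.5 × (0.358 + (-0.772)) = 0.207

C = 0.21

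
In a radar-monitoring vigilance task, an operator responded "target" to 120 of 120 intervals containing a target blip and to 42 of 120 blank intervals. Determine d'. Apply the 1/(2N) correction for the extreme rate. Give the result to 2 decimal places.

The hit rate is 120/120 = 1, so apply the 1/(2N) correction: H → 1 − 1/(2·120) = 0.99583.
z(H) = z(0.99583) = 2.638
z(FA) = z(0.35000) = -0.385
d' = 2.638 − (-0.385) = 3.023

d' = 3.02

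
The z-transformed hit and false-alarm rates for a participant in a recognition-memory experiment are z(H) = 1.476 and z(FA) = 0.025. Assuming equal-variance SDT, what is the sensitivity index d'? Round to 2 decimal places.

d' = 1.45

d' = z(H) − z(FA) = 1.476 − 0.025 = 1.451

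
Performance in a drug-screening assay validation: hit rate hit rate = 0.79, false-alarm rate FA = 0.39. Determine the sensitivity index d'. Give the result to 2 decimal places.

d' = 1.09

Φ⁻¹(H) = 0.806
Φ⁻¹(FA) = -0.279
d' = z(H) − z(FA) = 0.806 − (-0.279) = 1.085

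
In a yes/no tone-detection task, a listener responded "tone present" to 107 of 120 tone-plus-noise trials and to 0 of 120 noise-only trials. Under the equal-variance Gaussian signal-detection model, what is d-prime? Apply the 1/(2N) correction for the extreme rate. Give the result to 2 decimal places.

The false-alarm rate is 0/120 = 0, so apply the 1/(2N) correction: FA → 1/(2·120) = 0.00417.
z(H) = z(0.89167) = 1.235
z(FA) = z(0.00417) = -2.638
d' = 1.235 − (-2.638) = 3.873

d-prime = 3.87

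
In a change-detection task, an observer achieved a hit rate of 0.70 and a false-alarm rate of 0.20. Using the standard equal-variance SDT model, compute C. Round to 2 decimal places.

Φ⁻¹(H) = Φ⁻¹(0.70) = 0.524
Φ⁻¹(FA) = Φ⁻¹(0.20) = -0.842
c = −½·[z(H) + z(FA)] = −0.5 × (0.524 + (-0.842)) = 0.159
c > 0: the observer has a conservative response bias.

C = 0.16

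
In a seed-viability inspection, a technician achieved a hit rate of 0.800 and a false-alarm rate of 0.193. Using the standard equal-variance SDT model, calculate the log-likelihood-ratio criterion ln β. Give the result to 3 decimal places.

ln β = 0.022

z(H) = 0.8416
z(FA) = -0.8669
ln β = −½·[z(H)² − z(FA)²] = −0.5 × (0.7083 − 0.7515) = 0.0216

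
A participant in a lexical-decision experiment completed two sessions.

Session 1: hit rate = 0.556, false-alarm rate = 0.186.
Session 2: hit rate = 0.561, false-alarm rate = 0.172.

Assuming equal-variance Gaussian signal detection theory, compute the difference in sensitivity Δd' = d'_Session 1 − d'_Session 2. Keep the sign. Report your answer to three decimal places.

Δd' = -0.066

Session 1: z(0.556) = 0.1408, z(0.186) = -0.8927, d' = 1.0335
Session 2: z(0.561) = 0.1535, z(0.172) = -0.9463, d' = 1.0998
Δd' = d'_Session 1 − d'_Session 2 = 1.0335 − 1.0998 = -0.0663
Session 2 has the higher sensitivity.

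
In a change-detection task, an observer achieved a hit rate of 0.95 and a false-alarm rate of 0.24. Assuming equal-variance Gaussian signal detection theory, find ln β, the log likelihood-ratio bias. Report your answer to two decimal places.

z(0.95) = 1.645, z(0.24) = -0.706
ln β = −½·[z(H)² − z(FA)²] = −0.5 × (2.706 − 0.498) = -1.104

ln β = -1.10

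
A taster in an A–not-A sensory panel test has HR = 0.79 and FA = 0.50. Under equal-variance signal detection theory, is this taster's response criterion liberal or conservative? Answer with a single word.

liberal

z(H) = 0.806, z(FA) = 0.000
c = −½·(z(H) + z(FA)) = -0.403
c < 0 → liberal criterion (biased toward responding “yes”).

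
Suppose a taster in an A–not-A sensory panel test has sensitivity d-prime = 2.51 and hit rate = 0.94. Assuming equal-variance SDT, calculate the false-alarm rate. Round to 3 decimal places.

z(hit rate) = z(0.94) = 1.5548
z(FA) = z(H) − d' = 1.5548 − 2.51 = -0.9552
false-alarm rate = Φ(-0.9552) = 0.1697

false-alarm rate = 0.170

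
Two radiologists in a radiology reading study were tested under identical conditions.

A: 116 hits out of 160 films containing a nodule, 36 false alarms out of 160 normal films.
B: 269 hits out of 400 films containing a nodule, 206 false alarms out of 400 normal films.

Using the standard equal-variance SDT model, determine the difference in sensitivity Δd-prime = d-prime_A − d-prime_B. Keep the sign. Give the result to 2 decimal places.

A: z(0.7250) = 0.598, z(0.2250) = -0.755, d' = 1.353
B: z(0.6725) = 0.447, z(0.5150) = 0.038, d' = 0.409
Δd' = d'_A − d'_B = 1.353 − 0.409 = 0.944
A has the higher sensitivity.

Δd-prime = 0.94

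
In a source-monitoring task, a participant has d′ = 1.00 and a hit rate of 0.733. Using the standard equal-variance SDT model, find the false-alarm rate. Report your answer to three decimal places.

false-alarm rate = 0.353

z(hit rate) = z(0.733) = 0.6219
z(FA) = z(H) − d' = 0.6219 − 1.00 = -0.3781
false-alarm rate = Φ(-0.3781) = 0.3527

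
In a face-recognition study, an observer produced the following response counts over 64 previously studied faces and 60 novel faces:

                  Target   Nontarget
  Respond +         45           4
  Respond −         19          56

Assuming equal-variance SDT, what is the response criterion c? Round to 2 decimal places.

H = 45/64 = 0.7031
FA = 4/60 = 0.0667
z(0.7031) = 0.5333, z(0.0667) = -1.5008
c = −½·[z(H) + z(FA)] = −0.5 × (0.5333 + (-1.5008)) = 0.48375

c = 0.48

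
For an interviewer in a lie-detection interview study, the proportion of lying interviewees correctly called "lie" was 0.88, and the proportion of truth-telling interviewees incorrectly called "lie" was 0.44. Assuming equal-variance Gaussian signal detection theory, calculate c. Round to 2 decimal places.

c = -0.51

z(0.88) = 1.1750, z(0.44) = -0.1510
c = −½·[z(H) + z(FA)] = −0.5 × (1.1750 + (-0.1510)) = -0.5120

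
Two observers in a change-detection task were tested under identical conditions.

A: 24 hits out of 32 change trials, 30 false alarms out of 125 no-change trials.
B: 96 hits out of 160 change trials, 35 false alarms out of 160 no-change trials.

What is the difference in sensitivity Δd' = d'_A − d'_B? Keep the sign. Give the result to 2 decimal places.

A: z(0.7500) = 0.674, z(0.2400) = -0.706, d' = 1.380
B: z(0.6000) = 0.253, z(0.2188) = -0.776, d' = 1.029
Δd' = d'_A − d'_B = 1.380 − 1.029 = 0.351
A has the higher sensitivity.

Δd' = 0.35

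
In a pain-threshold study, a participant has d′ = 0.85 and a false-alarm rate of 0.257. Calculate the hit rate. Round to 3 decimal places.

hit rate = 0.578

z(false-alarm rate) = z(0.257) = -0.6526
z(H) = z(FA) + d' = -0.6526 + 0.85 = 0.1974
hit rate = Φ(0.1974) = 0.5782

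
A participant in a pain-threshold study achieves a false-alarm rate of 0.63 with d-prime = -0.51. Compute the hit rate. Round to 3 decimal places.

z(false-alarm rate) = z(0.63) = 0.3319
z(H) = z(FA) + d' = 0.3319 + (-0.51) = -0.1781
hit rate = Φ(-0.1781) = 0.4293

hit rate = 0.429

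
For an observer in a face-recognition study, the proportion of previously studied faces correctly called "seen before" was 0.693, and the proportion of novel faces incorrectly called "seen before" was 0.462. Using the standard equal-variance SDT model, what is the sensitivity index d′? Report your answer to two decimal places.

z(H) = z(0.693) = 0.5044
z(FA) = z(0.462) = -0.0954
d' = z(H) − z(FA) = 0.5044 − (-0.0954) = 0.5998

d′ = 0.60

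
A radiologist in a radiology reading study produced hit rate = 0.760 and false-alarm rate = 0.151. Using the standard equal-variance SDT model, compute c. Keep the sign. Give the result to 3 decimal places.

z(0.760) = 0.7063, z(0.151) = -1.0322
c = −½·[z(H) + z(FA)] = −0.5 × (0.7063 + (-1.0322)) = 0.16295
c > 0: the radiologist has a conservative response bias.

c = 0.163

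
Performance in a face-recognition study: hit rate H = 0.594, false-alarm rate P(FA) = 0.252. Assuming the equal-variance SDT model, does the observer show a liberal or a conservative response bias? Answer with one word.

z(H) = 0.238, z(FA) = -0.668
c = −½·(z(H) + z(FA)) = 0.215
c > 0 → conservative criterion (biased toward responding “no”).

conservative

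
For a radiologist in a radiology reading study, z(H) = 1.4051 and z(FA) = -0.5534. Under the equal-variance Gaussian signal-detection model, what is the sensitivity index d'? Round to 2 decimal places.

d' = z(H) − z(FA) = 1.4051 − (-0.5534) = 1.9585

d' = 1.96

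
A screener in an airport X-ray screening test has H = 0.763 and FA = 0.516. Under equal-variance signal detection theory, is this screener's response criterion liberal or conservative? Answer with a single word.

z(H) = 0.716, z(FA) = 0.040
c = −½·(z(H) + z(FA)) = -0.378
c < 0 → liberal criterion (biased toward responding “yes”).

liberal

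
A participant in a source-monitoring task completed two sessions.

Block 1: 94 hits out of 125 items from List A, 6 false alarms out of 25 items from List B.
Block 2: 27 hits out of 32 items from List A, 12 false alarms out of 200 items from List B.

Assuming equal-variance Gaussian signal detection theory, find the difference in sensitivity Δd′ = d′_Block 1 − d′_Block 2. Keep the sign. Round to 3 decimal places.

Block 1: z(0.7520) = 0.6808, z(0.2400) = -0.7063, d' = 1.3871
Block 2: z(0.8438) = 1.0102, z(0.0600) = -1.5548, d' = 2.5650
Δd' = d'_Block 1 − d'_Block 2 = 1.3871 − 2.5650 = -1.1779
Block 2 has the higher sensitivity.

Δd′ = -1.178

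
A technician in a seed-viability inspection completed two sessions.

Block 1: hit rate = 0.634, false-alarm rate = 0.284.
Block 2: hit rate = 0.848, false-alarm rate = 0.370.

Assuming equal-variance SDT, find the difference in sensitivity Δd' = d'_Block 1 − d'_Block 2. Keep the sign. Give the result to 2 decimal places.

Block 1: z(0.634) = 0.342, z(0.284) = -0.571, d' = 0.913
Block 2: z(0.848) = 1.028, z(0.370) = -0.332, d' = 1.360
Δd' = d'_Block 1 − d'_Block 2 = 0.913 − 1.360 = -0.447
Block 2 has the higher sensitivity.

Δd' = -0.45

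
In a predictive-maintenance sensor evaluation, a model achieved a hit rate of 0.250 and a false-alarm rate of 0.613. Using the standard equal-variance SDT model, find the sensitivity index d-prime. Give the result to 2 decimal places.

d-prime = -0.96

Φ⁻¹(0.250) = -0.6745, Φ⁻¹(0.613) = 0.2871
d' = z(H) − z(FA) = -0.6745 − 0.2871 = -0.9616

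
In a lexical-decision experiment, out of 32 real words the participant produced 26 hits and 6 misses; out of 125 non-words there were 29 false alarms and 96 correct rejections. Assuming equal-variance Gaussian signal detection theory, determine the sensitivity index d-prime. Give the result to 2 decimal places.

d-prime = 1.62

H = 26/32 = 0.8125
FA = 29/125 = 0.2320
z(0.8125) = 0.887, z(0.2320) = -0.732
d' = z(H) − z(FA) = 0.887 − (-0.732) = 1.619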